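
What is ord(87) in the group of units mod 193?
64

193 is prime, so ord(87) divides φ(193) = 192.
Divisors of 192: 1, 2, 3, 4, 6, 8, 12, 16, 24, 32, 48, 64, 96, 192.
Repeated squaring: 87^1 ≡ 87, 87^2 ≡ 42, 87^4 ≡ 27, 87^8 ≡ 150, 87^16 ≡ 112, 87^32 ≡ 192, 87^64 ≡ 1, 87^128 ≡ 1 (mod 193).
Test 87^d mod 193 for each divisor d in increasing order:
87^1 ≡ 87
87^2 ≡ 42
87^3 = 87^2·87^1 ≡ 180
87^4 ≡ 27
87^6 = 87^4·87^2 ≡ 169
87^8 ≡ 150
87^12 = 87^8·87^4 ≡ 190
87^16 ≡ 112
87^24 = 87^16·87^8 ≡ 9
87^32 ≡ 192
87^48 = 87^32·87^16 ≡ 81
87^64 ≡ 1  ← first divisor giving 1
The order is 64.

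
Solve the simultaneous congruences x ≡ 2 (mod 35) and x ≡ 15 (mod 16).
527

Using Chinese Remainder Theorem:
M = 35 × 16 = 560
M1 = 16, M2 = 35
y1 = 16^(-1) mod 35 = 11
y2 = 35^(-1) mod 16 = 11
x = (2×16×11 + 15×35×11) mod 560 = 527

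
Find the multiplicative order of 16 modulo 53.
13

53 is prime, so ord(16) divides φ(53) = 52.
Divisors of 52: 1, 2, 4, 13, 26, 52.
Repeated squaring: 16^1 ≡ 16, 16^2 ≡ 44, 16^4 ≡ 28, 16^8 ≡ 42, 16^16 ≡ 15, 16^32 ≡ 13 (mod 53).
Test 16^d mod 53 for each divisor d in increasing order:
16^1 ≡ 16
16^2 ≡ 44
16^4 ≡ 28
16^13 = 16^8·16^4·16^1 ≡ 1  ← first divisor giving 1
The order is 13.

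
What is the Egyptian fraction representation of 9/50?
1/6 + 1/75

Greedy algorithm:
9/50: ceiling(50/9) = 6, use 1/6
1/75: ceiling(75/1) = 75, use 1/75
Result: 9/50 = 1/6 + 1/75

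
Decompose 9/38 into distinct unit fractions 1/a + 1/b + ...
1/5 + 1/28 + 1/887 + 1/2359420

Greedy algorithm:
9/38: ceiling(38/9) = 5, use 1/5
7/190: ceiling(190/7) = 28, use 1/28
3/2660: ceiling(2660/3) = 887, use 1/887
1/2359420: ceiling(2359420/1) = 2359420, use 1/2359420
Result: 9/38 = 1/5 + 1/28 + 1/887 + 1/2359420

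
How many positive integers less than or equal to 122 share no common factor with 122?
60

122 = 2 × 61
φ(n) = n × ∏(1 - 1/p) for each prime p dividing n
φ(122) = 122 × (1 - 1/2) × (1 - 1/61) = 60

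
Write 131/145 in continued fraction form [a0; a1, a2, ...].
[0; 1, 9, 2, 1, 4]

Euclidean algorithm steps:
131 = 0 × 145 + 131
145 = 1 × 131 + 14
131 = 9 × 14 + 5
14 = 2 × 5 + 4
5 = 1 × 4 + 1
4 = 4 × 1 + 0
Continued fraction: [0; 1, 9, 2, 1, 4]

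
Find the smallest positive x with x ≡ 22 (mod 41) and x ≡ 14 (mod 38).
432

Using Chinese Remainder Theorem:
M = 41 × 38 = 1558
M1 = 38, M2 = 41
y1 = 38^(-1) mod 41 = 27
y2 = 41^(-1) mod 38 = 13
x = (22×38×27 + 14×41×13) mod 1558 = 432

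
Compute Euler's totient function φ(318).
104

318 = 2 × 3 × 53
φ(n) = n × ∏(1 - 1/p) for each prime p dividing n
φ(318) = 318 × (1 - 1/2) × (1 - 1/3) × (1 - 1/53) = 104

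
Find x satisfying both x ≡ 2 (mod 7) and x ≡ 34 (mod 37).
219

Using Chinese Remainder Theorem:
M = 7 × 37 = 259
M1 = 37, M2 = 7
y1 = 37^(-1) mod 7 = 4
y2 = 7^(-1) mod 37 = 16
x = (2×37×4 + 34×7×16) mod 259 = 219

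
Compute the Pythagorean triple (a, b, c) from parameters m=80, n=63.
(2431, 10080, 10369)

Euclid's formula: a = m² - n², b = 2mn, c = m² + n²
m = 80, n = 63
a = 80² - 63² = 6400 - 3969 = 2431
b = 2 × 80 × 63 = 10080
c = 80² + 63² = 6400 + 3969 = 10369
Verification: 2431² + 10080² = 5909761 + 101606400 = 107516161 = 10369² ✓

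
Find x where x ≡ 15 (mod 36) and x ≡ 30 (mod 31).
123

Using Chinese Remainder Theorem:
M = 36 × 31 = 1116
M1 = 31, M2 = 36
y1 = 31^(-1) mod 36 = 7
y2 = 36^(-1) mod 31 = 25
x = (15×31×7 + 30×36×25) mod 1116 = 123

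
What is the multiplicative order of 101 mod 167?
166

167 is prime, so ord(101) divides φ(167) = 166.
Divisors of 166: 1, 2, 83, 166.
Repeated squaring: 101^1 ≡ 101, 101^2 ≡ 14, 101^4 ≡ 29, 101^8 ≡ 6, 101^16 ≡ 36, 101^32 ≡ 127, 101^64 ≡ 97, 101^128 ≡ 57 (mod 167).
Test 101^d mod 167 for each divisor d in increasing order:
101^1 ≡ 101
101^2 ≡ 14
101^83 = 101^64·101^16·101^2·101^1 ≡ 166
101^166 = 101^128·101^32·101^4·101^2 ≡ 1  ← first divisor giving 1
The order is 166.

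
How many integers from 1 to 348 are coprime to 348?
112

348 = 2^2 × 3 × 29
φ(n) = n × ∏(1 - 1/p) for each prime p dividing n
φ(348) = 348 × (1 - 1/2) × (1 - 1/3) × (1 - 1/29) = 112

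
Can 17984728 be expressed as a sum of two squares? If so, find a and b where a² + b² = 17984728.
Not possible

Factorization: 17984728 = 2^3 × 131^3
By Fermat: n is sum of two squares iff every prime p ≡ 3 (mod 4) appears to even power.
Prime(s) ≡ 3 (mod 4) with odd exponent: [(131, 3)]
Therefore 17984728 cannot be expressed as a² + b².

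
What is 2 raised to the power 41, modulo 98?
74

Repeated squaring. Binary of 41 = 101001.
2^1 ≡ 2 (mod 98); 2^2 ≡ 4 (mod 98); 2^4 ≡ 16 (mod 98); 2^8 ≡ 60 (mod 98); 2^16 ≡ 72 (mod 98); 2^32 ≡ 88 (mod 98)
2^41 = 2^1 × 2^8 × 2^32 ≡ 74 (mod 98)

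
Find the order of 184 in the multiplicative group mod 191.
5

191 is prime, so ord(184) divides φ(191) = 190.
Divisors of 190: 1, 2, 5, 10, 19, 38, 95, 190.
Repeated squaring: 184^1 ≡ 184, 184^2 ≡ 49, 184^4 ≡ 109, 184^8 ≡ 39, 184^16 ≡ 184, 184^32 ≡ 49, 184^64 ≡ 109, 184^128 ≡ 39 (mod 191).
Test 184^d mod 191 for each divisor d in increasing order:
184^1 ≡ 184
184^2 ≡ 49
184^5 = 184^4·184^1 ≡ 1  ← first divisor giving 1
The order is 5.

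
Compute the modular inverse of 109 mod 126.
37

gcd(109, 126) = 1, so the inverse exists.
Extended Euclidean algorithm on (126, 109):
126 = 1 × 109 + 17  ⟹  17 = (1)·126 + (-1)·109
109 = 6 × 17 + 7  ⟹  7 = (-6)·126 + (7)·109
17 = 2 × 7 + 3  ⟹  3 = (13)·126 + (-15)·109
7 = 2 × 3 + 1  ⟹  1 = (-32)·126 + (37)·109
So (37)·109 ≡ 1 (mod 126), i.e. 109^(-1) ≡ 37 (mod 126).
Check: 109 × 37 = 4033 ≡ 1 (mod 126)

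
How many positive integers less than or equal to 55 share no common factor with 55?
40

55 = 5 × 11
φ(n) = n × ∏(1 - 1/p) for each prime p dividing n
φ(55) = 55 × (1 - 1/5) × (1 - 1/11) = 40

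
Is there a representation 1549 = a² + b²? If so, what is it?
18² + 35² (a=18, b=35)

Factorization: 1549 = 1549
By Fermat: n is sum of two squares iff every prime p ≡ 3 (mod 4) appears to even power.
All primes ≡ 3 (mod 4) appear to even power.
Search a = 0, 1, 2, … for 1549 - a² a perfect square: first hit at a = 18: 1549 - 324 = 1225 = 35².
1549 = 18² + 35² = 324 + 1225 ✓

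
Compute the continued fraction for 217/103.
[2; 9, 2, 1, 3]

Euclidean algorithm steps:
217 = 2 × 103 + 11
103 = 9 × 11 + 4
11 = 2 × 4 + 3
4 = 1 × 3 + 1
3 = 3 × 1 + 0
Continued fraction: [2; 9, 2, 1, 3]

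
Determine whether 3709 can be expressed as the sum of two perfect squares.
30² + 53² (a=30, b=53)

Factorization: 3709 = 3709
By Fermat: n is sum of two squares iff every prime p ≡ 3 (mod 4) appears to even power.
All primes ≡ 3 (mod 4) appear to even power.
Search a = 0, 1, 2, … for 3709 - a² a perfect square: first hit at a = 30: 3709 - 900 = 2809 = 53².
3709 = 30² + 53² = 900 + 2809 ✓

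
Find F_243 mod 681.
71

Matrix identity: Q^n = [[F_(n+1), F_n], [F_n, F_(n-1)]] with Q = [[1,1],[1,0]].
n = 243 = 11110011₂. Square-and-multiply, entries mod 681:
Q^1 = [[1,1],[1,0]]
Q^3 = (Q^1)²·Q = [[3,2],[2,1]]
Q^7 = (Q^3)²·Q = [[21,13],[13,8]]
Q^15 = (Q^7)²·Q = [[306,610],[610,377]]
Q^30 = (Q^15)² = [[613,539],[539,74]]
Q^60 = (Q^30)² = [[272,510],[510,443]]
Q^121 = (Q^60)²·Q = [[28,394],[394,315]]
Q^243 = (Q^121)²·Q = [[375,71],[71,304]]
F_243 mod 681 = Q^243[0][1] = 71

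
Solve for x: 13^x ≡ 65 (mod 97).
74

Baby-step giant-step with step n = ⌈√97⌉ = 10.
Baby steps 13^j mod 97 (j:value) for j=0..9: 0:1, 1:13, 2:72, 3:63, 4:43, 5:74, 6:89, 7:90, 8:6, 9:78.
Giant-step multiplier: 13^(-10) ≡ 13^(96-10) = 13^86 ≡ 86 (mod 97).
Giant steps γ_i = 65·86^i mod 97: γ_0=65, γ_1=61, γ_2=8, γ_3=9, γ_4=95, γ_5=22, γ_6=49, γ_7=43 (in table at j=4).
x = i·n + j = 7·10 + 4 = 74.
Check: 13^74 ≡ 65 (mod 97).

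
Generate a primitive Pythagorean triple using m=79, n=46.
(4125, 7268, 8357)

Euclid's formula: a = m² - n², b = 2mn, c = m² + n²
m = 79, n = 46
a = 79² - 46² = 6241 - 2116 = 4125
b = 2 × 79 × 46 = 7268
c = 79² + 46² = 6241 + 2116 = 8357
Verification: 4125² + 7268² = 17015625 + 52823824 = 69839449 = 8357² ✓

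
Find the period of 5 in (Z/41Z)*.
20

41 is prime, so ord(5) divides φ(41) = 40.
Divisors of 40: 1, 2, 4, 5, 8, 10, 20, 40.
Repeated squaring: 5^1 ≡ 5, 5^2 ≡ 25, 5^4 ≡ 10, 5^8 ≡ 18, 5^16 ≡ 37, 5^32 ≡ 16 (mod 41).
Test 5^d mod 41 for each divisor d in increasing order:
5^1 ≡ 5
5^2 ≡ 25
5^4 ≡ 10
5^5 = 5^4·5^1 ≡ 9
5^8 ≡ 18
5^10 = 5^8·5^2 ≡ 40
5^20 = 5^16·5^4 ≡ 1  ← first divisor giving 1
The order is 20.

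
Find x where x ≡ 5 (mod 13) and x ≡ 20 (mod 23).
135

Using Chinese Remainder Theorem:
M = 13 × 23 = 299
M1 = 23, M2 = 13
y1 = 23^(-1) mod 13 = 4
y2 = 13^(-1) mod 23 = 16
x = (5×23×4 + 20×13×16) mod 299 = 135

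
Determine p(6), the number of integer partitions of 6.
11

p(n) counts ways to write n as a sum of positive integers (order ignored).
Examples: 6; 5 + 1; 4 + 2; 4 + 1 + 1; 3 + 3; ... (11 total)
p(6) = 11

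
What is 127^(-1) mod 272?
15

gcd(127, 272) = 1, so the inverse exists.
Extended Euclidean algorithm on (272, 127):
272 = 2 × 127 + 18  ⟹  18 = (1)·272 + (-2)·127
127 = 7 × 18 + 1  ⟹  1 = (-7)·272 + (15)·127
So (15)·127 ≡ 1 (mod 272), i.e. 127^(-1) ≡ 15 (mod 272).
Check: 127 × 15 = 1905 ≡ 1 (mod 272)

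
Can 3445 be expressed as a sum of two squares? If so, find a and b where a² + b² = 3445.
9² + 58² (a=9, b=58)

Factorization: 3445 = 5 × 13 × 53
By Fermat: n is sum of two squares iff every prime p ≡ 3 (mod 4) appears to even power.
All primes ≡ 3 (mod 4) appear to even power.
Search a = 0, 1, 2, … for 3445 - a² a perfect square: first hit at a = 9: 3445 - 81 = 3364 = 58².
3445 = 9² + 58² = 81 + 3364 ✓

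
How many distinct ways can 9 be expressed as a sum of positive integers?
30

p(n) counts ways to write n as a sum of positive integers (order ignored).
Examples: 9; 8 + 1; 7 + 2; 7 + 1 + 1; 6 + 3; ... (30 total)
p(9) = 30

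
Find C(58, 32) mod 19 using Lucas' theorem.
0

Using Lucas' theorem:
Write n=58 and k=32 in base 19:
n in base 19: [3, 1]
k in base 19: [1, 13]
C(58,32) mod 19 = ∏ C(n_i, k_i) mod 19
Digit binomials (mod 19): C(3,1) = 3; C(1,13) = 0 (k_i > n_i)
Product: 3 × 0 = 0 ≡ 0 (mod 19)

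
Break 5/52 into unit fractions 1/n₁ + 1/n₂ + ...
1/11 + 1/191 + 1/109252

Greedy algorithm:
5/52: ceiling(52/5) = 11, use 1/11
3/572: ceiling(572/3) = 191, use 1/191
1/109252: ceiling(109252/1) = 109252, use 1/109252
Result: 5/52 = 1/11 + 1/191 + 1/109252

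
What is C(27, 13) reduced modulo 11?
9

Using Lucas' theorem:
Write n=27 and k=13 in base 11:
n in base 11: [2, 5]
k in base 11: [1, 2]
C(27,13) mod 11 = ∏ C(n_i, k_i) mod 11
Digit binomials (mod 11): C(2,1) = 2; C(5,2) = 10
Product: 2 × 10 = 20 ≡ 9 (mod 11)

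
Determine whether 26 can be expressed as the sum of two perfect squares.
1² + 5² (a=1, b=5)

Factorization: 26 = 2 × 13
By Fermat: n is sum of two squares iff every prime p ≡ 3 (mod 4) appears to even power.
All primes ≡ 3 (mod 4) appear to even power.
Search a = 0, 1, 2, … for 26 - a² a perfect square: first hit at a = 1: 26 - 1 = 25 = 5².
26 = 1² + 5² = 1 + 25 ✓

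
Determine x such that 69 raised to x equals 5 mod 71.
28

Baby-step giant-step with step n = ⌈√71⌉ = 9.
Baby steps 69^j mod 71 (j:value) for j=0..8: 0:1, 1:69, 2:4, 3:63, 4:16, 5:39, 6:64, 7:14, 8:43.
Giant-step multiplier: 69^(-9) ≡ 69^(70-9) = 69^61 ≡ 52 (mod 71).
Giant steps γ_i = 5·52^i mod 71: γ_0=5, γ_1=47, γ_2=30, γ_3=69 (in table at j=1).
x = i·n + j = 3·9 + 1 = 28.
Check: 69^28 ≡ 5 (mod 71).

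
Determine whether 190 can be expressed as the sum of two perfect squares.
Not possible

Factorization: 190 = 2 × 5 × 19
By Fermat: n is sum of two squares iff every prime p ≡ 3 (mod 4) appears to even power.
Prime(s) ≡ 3 (mod 4) with odd exponent: [(19, 1)]
Therefore 190 cannot be expressed as a² + b².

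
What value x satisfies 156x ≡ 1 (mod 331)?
87

gcd(156, 331) = 1, so the inverse exists.
Extended Euclidean algorithm on (331, 156):
331 = 2 × 156 + 19  ⟹  19 = (1)·331 + (-2)·156
156 = 8 × 19 + 4  ⟹  4 = (-8)·331 + (17)·156
19 = 4 × 4 + 3  ⟹  3 = (33)·331 + (-70)·156
4 = 1 × 3 + 1  ⟹  1 = (-41)·331 + (87)·156
So (87)·156 ≡ 1 (mod 331), i.e. 156^(-1) ≡ 87 (mod 331).
Check: 156 × 87 = 13572 ≡ 1 (mod 331)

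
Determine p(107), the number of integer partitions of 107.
431149389

p(n) counts ways to write n as a sum of positive integers (order ignored).
Euler's pentagonal recurrence: p(k) = p(k-1) + p(k-2) - p(k-5) - p(k-7) + p(k-12) + p(k-15) - ... (offsets j(3j∓1)/2, signs ++--, p(0)=1, p(<0)=0).
DP table for k = 0..106: p(0)=1, p(1)=1, p(2)=2, p(3)=3, p(4)=5, p(5)=7, p(6)=11, p(7)=15, p(8)=22, p(9)=30, p(10)=42, p(11)=56, p(12)=77, p(13)=101, p(14)=135, p(15)=176, p(16)=231, p(17)=297, p(18)=385, p(19)=490, p(20)=627, p(21)=792, p(22)=1002, p(23)=1255, p(24)=1575, p(25)=1958, p(26)=2436, p(27)=3010, p(28)=3718, p(29)=4565, p(30)=5604, p(31)=6842, p(32)=8349, p(33)=10143, p(34)=12310, p(35)=14883, p(36)=17977, p(37)=21637, p(38)=26015, p(39)=31185, p(40)=37338, p(41)=44583, p(42)=53174, p(43)=63261, p(44)=75175, p(45)=89134, p(46)=105558, p(47)=124754, p(48)=147273, p(49)=173525, p(50)=204226, p(51)=239943, p(52)=281589, p(53)=329931, p(54)=386155, p(55)=451276, p(56)=526823, p(57)=614154, p(58)=715220, p(59)=831820, p(60)=966467, p(61)=1121505, p(62)=1300156, p(63)=1505499, p(64)=1741630, p(65)=2012558, p(66)=2323520, p(67)=2679689, p(68)=3087735, p(69)=3554345, p(70)=4087968, p(71)=4697205, p(72)=5392783, p(73)=6185689, p(74)=7089500, p(75)=8118264, p(76)=9289091, p(77)=10619863, p(78)=12132164, p(79)=13848650, p(80)=15796476, p(81)=18004327, p(82)=20506255, p(83)=23338469, p(84)=26543660, p(85)=30167357, p(86)=34262962, p(87)=38887673, p(88)=44108109, p(89)=49995925, p(90)=56634173, p(91)=64112359, p(92)=72533807, p(93)=82010177, p(94)=92669720, p(95)=104651419, p(96)=118114304, p(97)=133230930, p(98)=150198136, p(99)=169229875, p(100)=190569292, p(101)=214481126, p(102)=241265379, p(103)=271248950, p(104)=304801365, p(105)=342325709, p(106)=384276336.
Final step: p(107) = p(106) + p(105) - p(102) - p(100) + p(95) + p(92) - p(85) - p(81) + p(72) + p(67) - p(56) - p(50) + p(37) + p(30) - p(15) - p(7)
= 384276336 + 342325709 - 241265379 - 190569292 + 104651419 + 72533807 - 30167357 - 18004327 + 5392783 + 2679689 - 526823 - 204226 + 21637 + 5604 - 176 - 15
= 431149389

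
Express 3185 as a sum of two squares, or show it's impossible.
7² + 56² (a=7, b=56)

Factorization: 3185 = 5 × 7^2 × 13
By Fermat: n is sum of two squares iff every prime p ≡ 3 (mod 4) appears to even power.
All primes ≡ 3 (mod 4) appear to even power.
Search a = 0, 1, 2, … for 3185 - a² a perfect square: first hit at a = 7: 3185 - 49 = 3136 = 56².
3185 = 7² + 56² = 49 + 3136 ✓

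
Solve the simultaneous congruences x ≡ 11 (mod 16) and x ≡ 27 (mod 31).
27

Using Chinese Remainder Theorem:
M = 16 × 31 = 496
M1 = 31, M2 = 16
y1 = 31^(-1) mod 16 = 15
y2 = 16^(-1) mod 31 = 2
x = (11×31×15 + 27×16×2) mod 496 = 27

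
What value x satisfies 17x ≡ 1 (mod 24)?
17

gcd(17, 24) = 1, so the inverse exists.
Extended Euclidean algorithm on (24, 17):
24 = 1 × 17 + 7  ⟹  7 = (1)·24 + (-1)·17
17 = 2 × 7 + 3  ⟹  3 = (-2)·24 + (3)·17
7 = 2 × 3 + 1  ⟹  1 = (5)·24 + (-7)·17
So (-7)·17 ≡ 1 (mod 24), i.e. 17^(-1) ≡ -7 ≡ 17 (mod 24).
Check: 17 × 17 = 289 ≡ 1 (mod 24)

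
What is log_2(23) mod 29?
20

Baby-step giant-step with step n = ⌈√29⌉ = 6.
Baby steps 2^j mod 29 (j:value) for j=0..5: 0:1, 1:2, 2:4, 3:8, 4:16, 5:3.
Giant-step multiplier: 2^(-6) ≡ 2^(28-6) = 2^22 ≡ 5 (mod 29).
Giant steps γ_i = 23·5^i mod 29: γ_0=23, γ_1=28, γ_2=24, γ_3=4 (in table at j=2).
x = i·n + j = 3·6 + 2 = 20.
Check: 2^20 ≡ 23 (mod 29).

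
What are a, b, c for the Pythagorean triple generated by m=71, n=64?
(945, 9088, 9137)

Euclid's formula: a = m² - n², b = 2mn, c = m² + n²
m = 71, n = 64
a = 71² - 64² = 5041 - 4096 = 945
b = 2 × 71 × 64 = 9088
c = 71² + 64² = 5041 + 4096 = 9137
Verification: 945² + 9088² = 893025 + 82591744 = 83484769 = 9137² ✓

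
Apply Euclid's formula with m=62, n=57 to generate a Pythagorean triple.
(595, 7068, 7093)

Euclid's formula: a = m² - n², b = 2mn, c = m² + n²
m = 62, n = 57
a = 62² - 57² = 3844 - 3249 = 595
b = 2 × 62 × 57 = 7068
c = 62² + 57² = 3844 + 3249 = 7093
Verification: 595² + 7068² = 354025 + 49956624 = 50310649 = 7093² ✓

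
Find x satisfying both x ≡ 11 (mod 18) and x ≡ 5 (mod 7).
47

Using Chinese Remainder Theorem:
M = 18 × 7 = 126
M1 = 7, M2 = 18
y1 = 7^(-1) mod 18 = 13
y2 = 18^(-1) mod 7 = 2
x = (11×7×13 + 5×18×2) mod 126 = 47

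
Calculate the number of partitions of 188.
1398341745571

p(n) counts ways to write n as a sum of positive integers (order ignored).
Euler's pentagonal recurrence: p(k) = p(k-1) + p(k-2) - p(k-5) - p(k-7) + p(k-12) + p(k-15) - ... (offsets j(3j∓1)/2, signs ++--, p(0)=1, p(<0)=0).
DP table for k = 0..187: p(0)=1, p(1)=1, p(2)=2, p(3)=3, p(4)=5, p(5)=7, p(6)=11, p(7)=15, p(8)=22, p(9)=30, p(10)=42, p(11)=56, p(12)=77, p(13)=101, p(14)=135, p(15)=176, p(16)=231, p(17)=297, p(18)=385, p(19)=490, p(20)=627, p(21)=792, p(22)=1002, p(23)=1255, p(24)=1575, p(25)=1958, p(26)=2436, p(27)=3010, p(28)=3718, p(29)=4565, p(30)=5604, p(31)=6842, p(32)=8349, p(33)=10143, p(34)=12310, p(35)=14883, p(36)=17977, p(37)=21637, p(38)=26015, p(39)=31185, p(40)=37338, p(41)=44583, p(42)=53174, p(43)=63261, p(44)=75175, p(45)=89134, p(46)=105558, p(47)=124754, p(48)=147273, p(49)=173525, p(50)=204226, p(51)=239943, p(52)=281589, p(53)=329931, p(54)=386155, p(55)=451276, p(56)=526823, p(57)=614154, p(58)=715220, p(59)=831820, p(60)=966467, p(61)=1121505, p(62)=1300156, p(63)=1505499, p(64)=1741630, p(65)=2012558, p(66)=2323520, p(67)=2679689, p(68)=3087735, p(69)=3554345, p(70)=4087968, p(71)=4697205, p(72)=5392783, p(73)=6185689, p(74)=7089500, p(75)=8118264, p(76)=9289091, p(77)=10619863, p(78)=12132164, p(79)=13848650, p(80)=15796476, p(81)=18004327, p(82)=20506255, p(83)=23338469, p(84)=26543660, p(85)=30167357, p(86)=34262962, p(87)=38887673, p(88)=44108109, p(89)=49995925, p(90)=56634173, p(91)=64112359, p(92)=72533807, p(93)=82010177, p(94)=92669720, p(95)=104651419, p(96)=118114304, p(97)=133230930, p(98)=150198136, p(99)=169229875, p(100)=190569292, p(101)=214481126, p(102)=241265379, p(103)=271248950, p(104)=304801365, p(105)=342325709, p(106)=384276336, p(107)=431149389, p(108)=483502844, p(109)=541946240, p(110)=607163746, p(111)=679903203, p(112)=761002156, p(113)=851376628, p(114)=952050665, p(115)=1064144451, p(116)=1188908248, p(117)=1327710076, p(118)=1482074143, p(119)=1653668665, p(120)=1844349560, p(121)=2056148051, p(122)=2291320912, p(123)=2552338241, p(124)=2841940500, p(125)=3163127352, p(126)=3519222692, p(127)=3913864295, p(128)=4351078600, p(129)=4835271870, p(130)=5371315400, p(131)=5964539504, p(132)=6620830889, p(133)=7346629512, p(134)=8149040695, p(135)=9035836076, p(136)=10015581680, p(137)=11097645016, p(138)=12292341831, p(139)=13610949895, p(140)=15065878135, p(141)=16670689208, p(142)=18440293320, p(143)=20390982757, p(144)=22540654445, p(145)=24908858009, p(146)=27517052599, p(147)=30388671978, p(148)=33549419497, p(149)=37027355200, p(150)=40853235313, p(151)=45060624582, p(152)=49686288421, p(153)=54770336324, p(154)=60356673280, p(155)=66493182097, p(156)=73232243759, p(157)=80630964769, p(158)=88751778802, p(159)=97662728555, p(160)=107438159466, p(161)=118159068427, p(162)=129913904637, p(163)=142798995930, p(164)=156919475295, p(165)=172389800255, p(166)=189334822579, p(167)=207890420102, p(168)=228204732751, p(169)=250438925115, p(170)=274768617130, p(171)=301384802048, p(172)=330495499613, p(173)=362326859895, p(174)=397125074750, p(175)=435157697830, p(176)=476715857290, p(177)=522115831195, p(178)=571701605655, p(179)=625846753120, p(180)=684957390936, p(181)=749474411781, p(182)=819876908323, p(183)=896684817527, p(184)=980462880430, p(185)=1071823774337, p(186)=1171432692373, p(187)=1280011042268.
Final step: p(188) = p(187) + p(186) - p(183) - p(181) + p(176) + p(173) - p(166) - p(162) + p(153) + p(148) - p(137) - p(131) + p(118) + p(111) - p(96) - p(88) + p(71) + p(62) - p(43) - p(33) + p(12) + p(1)
= 1280011042268 + 1171432692373 - 896684817527 - 749474411781 + 476715857290 + 362326859895 - 189334822579 - 129913904637 + 54770336324 + 33549419497 - 11097645016 - 5964539504 + 1482074143 + 679903203 - 118114304 - 44108109 + 4697205 + 1300156 - 63261 - 10143 + 77 + 1
= 1398341745571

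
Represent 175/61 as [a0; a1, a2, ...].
[2; 1, 6, 1, 1, 1, 2]

Euclidean algorithm steps:
175 = 2 × 61 + 53
61 = 1 × 53 + 8
53 = 6 × 8 + 5
8 = 1 × 5 + 3
5 = 1 × 3 + 2
3 = 1 × 2 + 1
2 = 2 × 1 + 0
Continued fraction: [2; 1, 6, 1, 1, 1, 2]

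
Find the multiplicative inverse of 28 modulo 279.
10

gcd(28, 279) = 1, so the inverse exists.
Extended Euclidean algorithm on (279, 28):
279 = 9 × 28 + 27  ⟹  27 = (1)·279 + (-9)·28
28 = 1 × 27 + 1  ⟹  1 = (-1)·279 + (10)·28
So (10)·28 ≡ 1 (mod 279), i.e. 28^(-1) ≡ 10 (mod 279).
Check: 28 × 10 = 280 ≡ 1 (mod 279)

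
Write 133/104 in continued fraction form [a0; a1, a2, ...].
[1; 3, 1, 1, 2, 2, 2]

Euclidean algorithm steps:
133 = 1 × 104 + 29
104 = 3 × 29 + 17
29 = 1 × 17 + 12
17 = 1 × 12 + 5
12 = 2 × 5 + 2
5 = 2 × 2 + 1
2 = 2 × 1 + 0
Continued fraction: [1; 3, 1, 1, 2, 2, 2]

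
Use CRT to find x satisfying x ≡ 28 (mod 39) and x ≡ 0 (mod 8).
184

Using Chinese Remainder Theorem:
M = 39 × 8 = 312
M1 = 8, M2 = 39
y1 = 8^(-1) mod 39 = 5
y2 = 39^(-1) mod 8 = 7
x = (28×8×5 + 0×39×7) mod 312 = 184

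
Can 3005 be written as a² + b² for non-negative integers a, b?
14² + 53² (a=14, b=53)

Factorization: 3005 = 5 × 601
By Fermat: n is sum of two squares iff every prime p ≡ 3 (mod 4) appears to even power.
All primes ≡ 3 (mod 4) appear to even power.
Search a = 0, 1, 2, … for 3005 - a² a perfect square: first hit at a = 14: 3005 - 196 = 2809 = 53².
3005 = 14² + 53² = 196 + 2809 ✓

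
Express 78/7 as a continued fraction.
[11; 7]

Euclidean algorithm steps:
78 = 11 × 7 + 1
7 = 7 × 1 + 0
Continued fraction: [11; 7]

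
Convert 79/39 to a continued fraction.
[2; 39]

Euclidean algorithm steps:
79 = 2 × 39 + 1
39 = 39 × 1 + 0
Continued fraction: [2; 39]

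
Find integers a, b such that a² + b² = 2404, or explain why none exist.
10² + 48² (a=10, b=48)

Factorization: 2404 = 2^2 × 601
By Fermat: n is sum of two squares iff every prime p ≡ 3 (mod 4) appears to even power.
All primes ≡ 3 (mod 4) appear to even power.
Search a = 0, 1, 2, … for 2404 - a² a perfect square: first hit at a = 10: 2404 - 100 = 2304 = 48².
2404 = 10² + 48² = 100 + 2304 ✓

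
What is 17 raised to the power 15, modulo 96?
17

Repeated squaring. Binary of 15 = 1111.
17^1 ≡ 17 (mod 96); 17^2 ≡ 1 (mod 96); 17^4 ≡ 1 (mod 96); 17^8 ≡ 1 (mod 96)
17^15 = 17^1 × 17^2 × 17^4 × 17^8 ≡ 17 (mod 96)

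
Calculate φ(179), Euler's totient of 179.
178

179 = 179
φ(n) = n × ∏(1 - 1/p) for each prime p dividing n
φ(179) = 179 × (1 - 1/179) = 178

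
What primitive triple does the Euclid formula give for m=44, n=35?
(711, 3080, 3161)

Euclid's formula: a = m² - n², b = 2mn, c = m² + n²
m = 44, n = 35
a = 44² - 35² = 1936 - 1225 = 711
b = 2 × 44 × 35 = 3080
c = 44² + 35² = 1936 + 1225 = 3161
Verification: 711² + 3080² = 505521 + 9486400 = 9991921 = 3161² ✓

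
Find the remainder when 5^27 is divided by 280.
125

Repeated squaring. Binary of 27 = 11011.
5^1 ≡ 5 (mod 280); 5^2 ≡ 25 (mod 280); 5^4 ≡ 65 (mod 280); 5^8 ≡ 25 (mod 280); 5^16 ≡ 65 (mod 280)
5^27 = 5^1 × 5^2 × 5^8 × 5^16 ≡ 125 (mod 280)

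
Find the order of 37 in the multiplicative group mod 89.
8

89 is prime, so ord(37) divides φ(89) = 88.
Divisors of 88: 1, 2, 4, 8, 11, 22, 44, 88.
Repeated squaring: 37^1 ≡ 37, 37^2 ≡ 34, 37^4 ≡ 88, 37^8 ≡ 1, 37^16 ≡ 1, 37^32 ≡ 1, 37^64 ≡ 1 (mod 89).
Test 37^d mod 89 for each divisor d in increasing order:
37^1 ≡ 37
37^2 ≡ 34
37^4 ≡ 88
37^8 ≡ 1  ← first divisor giving 1
The order is 8.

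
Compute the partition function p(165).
172389800255

p(n) counts ways to write n as a sum of positive integers (order ignored).
Euler's pentagonal recurrence: p(k) = p(k-1) + p(k-2) - p(k-5) - p(k-7) + p(k-12) + p(k-15) - ... (offsets j(3j∓1)/2, signs ++--, p(0)=1, p(<0)=0).
DP table for k = 0..164: p(0)=1, p(1)=1, p(2)=2, p(3)=3, p(4)=5, p(5)=7, p(6)=11, p(7)=15, p(8)=22, p(9)=30, p(10)=42, p(11)=56, p(12)=77, p(13)=101, p(14)=135, p(15)=176, p(16)=231, p(17)=297, p(18)=385, p(19)=490, p(20)=627, p(21)=792, p(22)=1002, p(23)=1255, p(24)=1575, p(25)=1958, p(26)=2436, p(27)=3010, p(28)=3718, p(29)=4565, p(30)=5604, p(31)=6842, p(32)=8349, p(33)=10143, p(34)=12310, p(35)=14883, p(36)=17977, p(37)=21637, p(38)=26015, p(39)=31185, p(40)=37338, p(41)=44583, p(42)=53174, p(43)=63261, p(44)=75175, p(45)=89134, p(46)=105558, p(47)=124754, p(48)=147273, p(49)=173525, p(50)=204226, p(51)=239943, p(52)=281589, p(53)=329931, p(54)=386155, p(55)=451276, p(56)=526823, p(57)=614154, p(58)=715220, p(59)=831820, p(60)=966467, p(61)=1121505, p(62)=1300156, p(63)=1505499, p(64)=1741630, p(65)=2012558, p(66)=2323520, p(67)=2679689, p(68)=3087735, p(69)=3554345, p(70)=4087968, p(71)=4697205, p(72)=5392783, p(73)=6185689, p(74)=7089500, p(75)=8118264, p(76)=9289091, p(77)=10619863, p(78)=12132164, p(79)=13848650, p(80)=15796476, p(81)=18004327, p(82)=20506255, p(83)=23338469, p(84)=26543660, p(85)=30167357, p(86)=34262962, p(87)=38887673, p(88)=44108109, p(89)=49995925, p(90)=56634173, p(91)=64112359, p(92)=72533807, p(93)=82010177, p(94)=92669720, p(95)=104651419, p(96)=118114304, p(97)=133230930, p(98)=150198136, p(99)=169229875, p(100)=190569292, p(101)=214481126, p(102)=241265379, p(103)=271248950, p(104)=304801365, p(105)=342325709, p(106)=384276336, p(107)=431149389, p(108)=483502844, p(109)=541946240, p(110)=607163746, p(111)=679903203, p(112)=761002156, p(113)=851376628, p(114)=952050665, p(115)=1064144451, p(116)=1188908248, p(117)=1327710076, p(118)=1482074143, p(119)=1653668665, p(120)=1844349560, p(121)=2056148051, p(122)=2291320912, p(123)=2552338241, p(124)=2841940500, p(125)=3163127352, p(126)=3519222692, p(127)=3913864295, p(128)=4351078600, p(129)=4835271870, p(130)=5371315400, p(131)=5964539504, p(132)=6620830889, p(133)=7346629512, p(134)=8149040695, p(135)=9035836076, p(136)=10015581680, p(137)=11097645016, p(138)=12292341831, p(139)=13610949895, p(140)=15065878135, p(141)=16670689208, p(142)=18440293320, p(143)=20390982757, p(144)=22540654445, p(145)=24908858009, p(146)=27517052599, p(147)=30388671978, p(148)=33549419497, p(149)=37027355200, p(150)=40853235313, p(151)=45060624582, p(152)=49686288421, p(153)=54770336324, p(154)=60356673280, p(155)=66493182097, p(156)=73232243759, p(157)=80630964769, p(158)=88751778802, p(159)=97662728555, p(160)=107438159466, p(161)=118159068427, p(162)=129913904637, p(163)=142798995930, p(164)=156919475295.
Final step: p(165) = p(164) + p(163) - p(160) - p(158) + p(153) + p(150) - p(143) - p(139) + p(130) + p(125) - p(114) - p(108) + p(95) + p(88) - p(73) - p(65) + p(48) + p(39) - p(20) - p(10)
= 156919475295 + 142798995930 - 107438159466 - 88751778802 + 54770336324 + 40853235313 - 20390982757 - 13610949895 + 5371315400 + 3163127352 - 952050665 - 483502844 + 104651419 + 44108109 - 6185689 - 2012558 + 147273 + 31185 - 627 - 42
= 172389800255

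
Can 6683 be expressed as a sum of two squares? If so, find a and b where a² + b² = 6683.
Not possible

Factorization: 6683 = 41 × 163
By Fermat: n is sum of two squares iff every prime p ≡ 3 (mod 4) appears to even power.
Prime(s) ≡ 3 (mod 4) with odd exponent: [(163, 1)]
Therefore 6683 cannot be expressed as a² + b².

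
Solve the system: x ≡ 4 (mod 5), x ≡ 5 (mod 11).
49

Using Chinese Remainder Theorem:
M = 5 × 11 = 55
M1 = 11, M2 = 5
y1 = 11^(-1) mod 5 = 1
y2 = 5^(-1) mod 11 = 9
x = (4×11×1 + 5×5×9) mod 55 = 49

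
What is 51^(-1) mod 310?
231

gcd(51, 310) = 1, so the inverse exists.
Extended Euclidean algorithm on (310, 51):
310 = 6 × 51 + 4  ⟹  4 = (1)·310 + (-6)·51
51 = 12 × 4 + 3  ⟹  3 = (-12)·310 + (73)·51
4 = 1 × 3 + 1  ⟹  1 = (13)·310 + (-79)·51
So (-79)·51 ≡ 1 (mod 310), i.e. 51^(-1) ≡ -79 ≡ 231 (mod 310).
Check: 51 × 231 = 11781 ≡ 1 (mod 310)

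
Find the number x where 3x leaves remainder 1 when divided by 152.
51

gcd(3, 152) = 1, so the inverse exists.
Extended Euclidean algorithm on (152, 3):
152 = 50 × 3 + 2  ⟹  2 = (1)·152 + (-50)·3
3 = 1 × 2 + 1  ⟹  1 = (-1)·152 + (51)·3
So (51)·3 ≡ 1 (mod 152), i.e. 3^(-1) ≡ 51 (mod 152).
Check: 3 × 51 = 153 ≡ 1 (mod 152)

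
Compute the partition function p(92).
72533807

p(n) counts ways to write n as a sum of positive integers (order ignored).
Euler's pentagonal recurrence: p(k) = p(k-1) + p(k-2) - p(k-5) - p(k-7) + p(k-12) + p(k-15) - ... (offsets j(3j∓1)/2, signs ++--, p(0)=1, p(<0)=0).
DP table for k = 0..91: p(0)=1, p(1)=1, p(2)=2, p(3)=3, p(4)=5, p(5)=7, p(6)=11, p(7)=15, p(8)=22, p(9)=30, p(10)=42, p(11)=56, p(12)=77, p(13)=101, p(14)=135, p(15)=176, p(16)=231, p(17)=297, p(18)=385, p(19)=490, p(20)=627, p(21)=792, p(22)=1002, p(23)=1255, p(24)=1575, p(25)=1958, p(26)=2436, p(27)=3010, p(28)=3718, p(29)=4565, p(30)=5604, p(31)=6842, p(32)=8349, p(33)=10143, p(34)=12310, p(35)=14883, p(36)=17977, p(37)=21637, p(38)=26015, p(39)=31185, p(40)=37338, p(41)=44583, p(42)=53174, p(43)=63261, p(44)=75175, p(45)=89134, p(46)=105558, p(47)=124754, p(48)=147273, p(49)=173525, p(50)=204226, p(51)=239943, p(52)=281589, p(53)=329931, p(54)=386155, p(55)=451276, p(56)=526823, p(57)=614154, p(58)=715220, p(59)=831820, p(60)=966467, p(61)=1121505, p(62)=1300156, p(63)=1505499, p(64)=1741630, p(65)=2012558, p(66)=2323520, p(67)=2679689, p(68)=3087735, p(69)=3554345, p(70)=4087968, p(71)=4697205, p(72)=5392783, p(73)=6185689, p(74)=7089500, p(75)=8118264, p(76)=9289091, p(77)=10619863, p(78)=12132164, p(79)=13848650, p(80)=15796476, p(81)=18004327, p(82)=20506255, p(83)=23338469, p(84)=26543660, p(85)=30167357, p(86)=34262962, p(87)=38887673, p(88)=44108109, p(89)=49995925, p(90)=56634173, p(91)=64112359.
Final step: p(92) = p(91) + p(90) - p(87) - p(85) + p(80) + p(77) - p(70) - p(66) + p(57) + p(52) - p(41) - p(35) + p(22) + p(15) - p(0)
= 64112359 + 56634173 - 38887673 - 30167357 + 15796476 + 10619863 - 4087968 - 2323520 + 614154 + 281589 - 44583 - 14883 + 1002 + 176 - 1
= 72533807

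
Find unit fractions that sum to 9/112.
1/13 + 1/292 + 1/106288

Greedy algorithm:
9/112: ceiling(112/9) = 13, use 1/13
5/1456: ceiling(1456/5) = 292, use 1/292
1/106288: ceiling(106288/1) = 106288, use 1/106288
Result: 9/112 = 1/13 + 1/292 + 1/106288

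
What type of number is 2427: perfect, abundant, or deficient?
deficient

Proper divisors of 2427: sum = 1 + 3 + 809 = 813
Since 813 < 2427, 2427 is deficient.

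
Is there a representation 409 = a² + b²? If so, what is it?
3² + 20² (a=3, b=20)

Factorization: 409 = 409
By Fermat: n is sum of two squares iff every prime p ≡ 3 (mod 4) appears to even power.
All primes ≡ 3 (mod 4) appear to even power.
Search a = 0, 1, 2, … for 409 - a² a perfect square: first hit at a = 3: 409 - 9 = 400 = 20².
409 = 3² + 20² = 9 + 400 ✓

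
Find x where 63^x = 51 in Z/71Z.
45

Baby-step giant-step with step n = ⌈√71⌉ = 9.
Baby steps 63^j mod 71 (j:value) for j=0..8: 0:1, 1:63, 2:64, 3:56, 4:49, 5:34, 6:12, 7:46, 8:58.
Giant-step multiplier: 63^(-9) ≡ 63^(70-9) = 63^61 ≡ 28 (mod 71).
Giant steps γ_i = 51·28^i mod 71: γ_0=51, γ_1=8, γ_2=11, γ_3=24, γ_4=33, γ_5=1 (in table at j=0).
x = i·n + j = 5·9 + 0 = 45.
Check: 63^45 ≡ 51 (mod 71).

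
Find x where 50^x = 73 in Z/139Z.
29

Baby-step giant-step with step n = ⌈√139⌉ = 12.
Baby steps 50^j mod 139 (j:value) for j=0..11: 0:1, 1:50, 2:137, 3:39, 4:4, 5:61, 6:131, 7:17, 8:16, 9:105, 10:107, 11:68.
Giant-step multiplier: 50^(-12) ≡ 50^(138-12) = 50^126 ≡ 63 (mod 139).
Giant steps γ_i = 73·63^i mod 139: γ_0=73, γ_1=12, γ_2=61 (in table at j=5).
x = i·n + j = 2·12 + 5 = 29.
Check: 50^29 ≡ 73 (mod 139).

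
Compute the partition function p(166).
189334822579

p(n) counts ways to write n as a sum of positive integers (order ignored).
Euler's pentagonal recurrence: p(k) = p(k-1) + p(k-2) - p(k-5) - p(k-7) + p(k-12) + p(k-15) - ... (offsets j(3j∓1)/2, signs ++--, p(0)=1, p(<0)=0).
DP table for k = 0..165: p(0)=1, p(1)=1, p(2)=2, p(3)=3, p(4)=5, p(5)=7, p(6)=11, p(7)=15, p(8)=22, p(9)=30, p(10)=42, p(11)=56, p(12)=77, p(13)=101, p(14)=135, p(15)=176, p(16)=231, p(17)=297, p(18)=385, p(19)=490, p(20)=627, p(21)=792, p(22)=1002, p(23)=1255, p(24)=1575, p(25)=1958, p(26)=2436, p(27)=3010, p(28)=3718, p(29)=4565, p(30)=5604, p(31)=6842, p(32)=8349, p(33)=10143, p(34)=12310, p(35)=14883, p(36)=17977, p(37)=21637, p(38)=26015, p(39)=31185, p(40)=37338, p(41)=44583, p(42)=53174, p(43)=63261, p(44)=75175, p(45)=89134, p(46)=105558, p(47)=124754, p(48)=147273, p(49)=173525, p(50)=204226, p(51)=239943, p(52)=281589, p(53)=329931, p(54)=386155, p(55)=451276, p(56)=526823, p(57)=614154, p(58)=715220, p(59)=831820, p(60)=966467, p(61)=1121505, p(62)=1300156, p(63)=1505499, p(64)=1741630, p(65)=2012558, p(66)=2323520, p(67)=2679689, p(68)=3087735, p(69)=3554345, p(70)=4087968, p(71)=4697205, p(72)=5392783, p(73)=6185689, p(74)=7089500, p(75)=8118264, p(76)=9289091, p(77)=10619863, p(78)=12132164, p(79)=13848650, p(80)=15796476, p(81)=18004327, p(82)=20506255, p(83)=23338469, p(84)=26543660, p(85)=30167357, p(86)=34262962, p(87)=38887673, p(88)=44108109, p(89)=49995925, p(90)=56634173, p(91)=64112359, p(92)=72533807, p(93)=82010177, p(94)=92669720, p(95)=104651419, p(96)=118114304, p(97)=133230930, p(98)=150198136, p(99)=169229875, p(100)=190569292, p(101)=214481126, p(102)=241265379, p(103)=271248950, p(104)=304801365, p(105)=342325709, p(106)=384276336, p(107)=431149389, p(108)=483502844, p(109)=541946240, p(110)=607163746, p(111)=679903203, p(112)=761002156, p(113)=851376628, p(114)=952050665, p(115)=1064144451, p(116)=1188908248, p(117)=1327710076, p(118)=1482074143, p(119)=1653668665, p(120)=1844349560, p(121)=2056148051, p(122)=2291320912, p(123)=2552338241, p(124)=2841940500, p(125)=3163127352, p(126)=3519222692, p(127)=3913864295, p(128)=4351078600, p(129)=4835271870, p(130)=5371315400, p(131)=5964539504, p(132)=6620830889, p(133)=7346629512, p(134)=8149040695, p(135)=9035836076, p(136)=10015581680, p(137)=11097645016, p(138)=12292341831, p(139)=13610949895, p(140)=15065878135, p(141)=16670689208, p(142)=18440293320, p(143)=20390982757, p(144)=22540654445, p(145)=24908858009, p(146)=27517052599, p(147)=30388671978, p(148)=33549419497, p(149)=37027355200, p(150)=40853235313, p(151)=45060624582, p(152)=49686288421, p(153)=54770336324, p(154)=60356673280, p(155)=66493182097, p(156)=73232243759, p(157)=80630964769, p(158)=88751778802, p(159)=97662728555, p(160)=107438159466, p(161)=118159068427, p(162)=129913904637, p(163)=142798995930, p(164)=156919475295, p(165)=172389800255.
Final step: p(166) = p(165) + p(164) - p(161) - p(159) + p(154) + p(151) - p(144) - p(140) + p(131) + p(126) - p(115) - p(109) + p(96) + p(89) - p(74) - p(66) + p(49) + p(40) - p(21) - p(11)
= 172389800255 + 156919475295 - 118159068427 - 97662728555 + 60356673280 + 45060624582 - 22540654445 - 15065878135 + 5964539504 + 3519222692 - 1064144451 - 541946240 + 118114304 + 49995925 - 7089500 - 2323520 + 173525 + 37338 - 792 - 56
= 189334822579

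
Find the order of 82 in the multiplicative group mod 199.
66

199 is prime, so ord(82) divides φ(199) = 198.
Divisors of 198: 1, 2, 3, 6, 9, 11, 18, 22, 33, 66, 99, 198.
Repeated squaring: 82^1 ≡ 82, 82^2 ≡ 157, 82^4 ≡ 172, 82^8 ≡ 132, 82^16 ≡ 111, 82^32 ≡ 182, 82^64 ≡ 90, 82^128 ≡ 140 (mod 199).
Test 82^d mod 199 for each divisor d in increasing order:
82^1 ≡ 82
82^2 ≡ 157
82^3 = 82^2·82^1 ≡ 138
82^6 = 82^4·82^2 ≡ 139
82^9 = 82^8·82^1 ≡ 78
82^11 = 82^8·82^2·82^1 ≡ 107
82^18 = 82^16·82^2 ≡ 114
82^22 = 82^16·82^4·82^2 ≡ 106
82^33 = 82^32·82^1 ≡ 198
82^66 = 82^64·82^2 ≡ 1  ← first divisor giving 1
The order is 66.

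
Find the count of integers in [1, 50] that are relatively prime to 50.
20

50 = 2 × 5^2
φ(n) = n × ∏(1 - 1/p) for each prime p dividing n
φ(50) = 50 × (1 - 1/2) × (1 - 1/5) = 20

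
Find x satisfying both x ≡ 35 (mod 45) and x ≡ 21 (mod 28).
665

Using Chinese Remainder Theorem:
M = 45 × 28 = 1260
M1 = 28, M2 = 45
y1 = 28^(-1) mod 45 = 37
y2 = 45^(-1) mod 28 = 5
x = (35×28×37 + 21×45×5) mod 1260 = 665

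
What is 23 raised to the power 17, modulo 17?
6

Repeated squaring. Binary of 17 = 10001.
23^1 ≡ 6 (mod 17); 23^2 ≡ 2 (mod 17); 23^4 ≡ 4 (mod 17); 23^8 ≡ 16 (mod 17); 23^16 ≡ 1 (mod 17)
23^17 = 23^1 × 23^16 ≡ 6 (mod 17)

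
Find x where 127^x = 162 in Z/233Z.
148

Baby-step giant-step with step n = ⌈√233⌉ = 16.
Baby steps 127^j mod 233 (j:value) for j=0..15: 0:1, 1:127, 2:52, 3:80, 4:141, 5:199, 6:109, 7:96, 8:76, 9:99, 10:224, 11:22, 12:231, 13:212, 14:129, 15:73.
Giant-step multiplier: 127^(-16) ≡ 127^(232-16) = 127^216 ≡ 19 (mod 233).
Giant steps γ_i = 162·19^i mod 233: γ_0=162, γ_1=49, γ_2=232, γ_3=214, γ_4=105, γ_5=131, γ_6=159, γ_7=225, γ_8=81, γ_9=141 (in table at j=4).
x = i·n + j = 9·16 + 4 = 148.
Check: 127^148 ≡ 162 (mod 233).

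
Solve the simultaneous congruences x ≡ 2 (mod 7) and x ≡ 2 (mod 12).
2

Using Chinese Remainder Theorem:
M = 7 × 12 = 84
M1 = 12, M2 = 7
y1 = 12^(-1) mod 7 = 3
y2 = 7^(-1) mod 12 = 7
x = (2×12×3 + 2×7×7) mod 84 = 2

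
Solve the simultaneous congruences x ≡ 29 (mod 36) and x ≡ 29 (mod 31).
29

Using Chinese Remainder Theorem:
M = 36 × 31 = 1116
M1 = 31, M2 = 36
y1 = 31^(-1) mod 36 = 7
y2 = 36^(-1) mod 31 = 25
x = (29×31×7 + 29×36×25) mod 1116 = 29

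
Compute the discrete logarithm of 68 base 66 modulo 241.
23

Baby-step giant-step with step n = ⌈√241⌉ = 16.
Baby steps 66^j mod 241 (j:value) for j=0..15: 0:1, 1:66, 2:18, 3:224, 4:83, 5:176, 6:48, 7:35, 8:141, 9:148, 10:128, 11:13, 12:135, 13:234, 14:20, 15:115.
Giant-step multiplier: 66^(-16) ≡ 66^(240-16) = 66^224 ≡ 160 (mod 241).
Giant steps γ_i = 68·160^i mod 241: γ_0=68, γ_1=35 (in table at j=7).
x = i·n + j = 1·16 + 7 = 23.
Check: 66^23 ≡ 68 (mod 241).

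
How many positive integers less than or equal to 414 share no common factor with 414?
132

414 = 2 × 3^2 × 23
φ(n) = n × ∏(1 - 1/p) for each prime p dividing n
φ(414) = 414 × (1 - 1/2) × (1 - 1/3) × (1 - 1/23) = 132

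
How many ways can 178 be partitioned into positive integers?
571701605655

p(n) counts ways to write n as a sum of positive integers (order ignored).
Euler's pentagonal recurrence: p(k) = p(k-1) + p(k-2) - p(k-5) - p(k-7) + p(k-12) + p(k-15) - ... (offsets j(3j∓1)/2, signs ++--, p(0)=1, p(<0)=0).
DP table for k = 0..177: p(0)=1, p(1)=1, p(2)=2, p(3)=3, p(4)=5, p(5)=7, p(6)=11, p(7)=15, p(8)=22, p(9)=30, p(10)=42, p(11)=56, p(12)=77, p(13)=101, p(14)=135, p(15)=176, p(16)=231, p(17)=297, p(18)=385, p(19)=490, p(20)=627, p(21)=792, p(22)=1002, p(23)=1255, p(24)=1575, p(25)=1958, p(26)=2436, p(27)=3010, p(28)=3718, p(29)=4565, p(30)=5604, p(31)=6842, p(32)=8349, p(33)=10143, p(34)=12310, p(35)=14883, p(36)=17977, p(37)=21637, p(38)=26015, p(39)=31185, p(40)=37338, p(41)=44583, p(42)=53174, p(43)=63261, p(44)=75175, p(45)=89134, p(46)=105558, p(47)=124754, p(48)=147273, p(49)=173525, p(50)=204226, p(51)=239943, p(52)=281589, p(53)=329931, p(54)=386155, p(55)=451276, p(56)=526823, p(57)=614154, p(58)=715220, p(59)=831820, p(60)=966467, p(61)=1121505, p(62)=1300156, p(63)=1505499, p(64)=1741630, p(65)=2012558, p(66)=2323520, p(67)=2679689, p(68)=3087735, p(69)=3554345, p(70)=4087968, p(71)=4697205, p(72)=5392783, p(73)=6185689, p(74)=7089500, p(75)=8118264, p(76)=9289091, p(77)=10619863, p(78)=12132164, p(79)=13848650, p(80)=15796476, p(81)=18004327, p(82)=20506255, p(83)=23338469, p(84)=26543660, p(85)=30167357, p(86)=34262962, p(87)=38887673, p(88)=44108109, p(89)=49995925, p(90)=56634173, p(91)=64112359, p(92)=72533807, p(93)=82010177, p(94)=92669720, p(95)=104651419, p(96)=118114304, p(97)=133230930, p(98)=150198136, p(99)=169229875, p(100)=190569292, p(101)=214481126, p(102)=241265379, p(103)=271248950, p(104)=304801365, p(105)=342325709, p(106)=384276336, p(107)=431149389, p(108)=483502844, p(109)=541946240, p(110)=607163746, p(111)=679903203, p(112)=761002156, p(113)=851376628, p(114)=952050665, p(115)=1064144451, p(116)=1188908248, p(117)=1327710076, p(118)=1482074143, p(119)=1653668665, p(120)=1844349560, p(121)=2056148051, p(122)=2291320912, p(123)=2552338241, p(124)=2841940500, p(125)=3163127352, p(126)=3519222692, p(127)=3913864295, p(128)=4351078600, p(129)=4835271870, p(130)=5371315400, p(131)=5964539504, p(132)=6620830889, p(133)=7346629512, p(134)=8149040695, p(135)=9035836076, p(136)=10015581680, p(137)=11097645016, p(138)=12292341831, p(139)=13610949895, p(140)=15065878135, p(141)=16670689208, p(142)=18440293320, p(143)=20390982757, p(144)=22540654445, p(145)=24908858009, p(146)=27517052599, p(147)=30388671978, p(148)=33549419497, p(149)=37027355200, p(150)=40853235313, p(151)=45060624582, p(152)=49686288421, p(153)=54770336324, p(154)=60356673280, p(155)=66493182097, p(156)=73232243759, p(157)=80630964769, p(158)=88751778802, p(159)=97662728555, p(160)=107438159466, p(161)=118159068427, p(162)=129913904637, p(163)=142798995930, p(164)=156919475295, p(165)=172389800255, p(166)=189334822579, p(167)=207890420102, p(168)=228204732751, p(169)=250438925115, p(170)=274768617130, p(171)=301384802048, p(172)=330495499613, p(173)=362326859895, p(174)=397125074750, p(175)=435157697830, p(176)=476715857290, p(177)=522115831195.
Final step: p(178) = p(177) + p(176) - p(173) - p(171) + p(166) + p(163) - p(156) - p(152) + p(143) + p(138) - p(127) - p(121) + p(108) + p(101) - p(86) - p(78) + p(61) + p(52) - p(33) - p(23) + p(2)
= 522115831195 + 476715857290 - 362326859895 - 301384802048 + 189334822579 + 142798995930 - 73232243759 - 49686288421 + 20390982757 + 12292341831 - 3913864295 - 2056148051 + 483502844 + 214481126 - 34262962 - 12132164 + 1121505 + 281589 - 10143 - 1255 + 2
= 571701605655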